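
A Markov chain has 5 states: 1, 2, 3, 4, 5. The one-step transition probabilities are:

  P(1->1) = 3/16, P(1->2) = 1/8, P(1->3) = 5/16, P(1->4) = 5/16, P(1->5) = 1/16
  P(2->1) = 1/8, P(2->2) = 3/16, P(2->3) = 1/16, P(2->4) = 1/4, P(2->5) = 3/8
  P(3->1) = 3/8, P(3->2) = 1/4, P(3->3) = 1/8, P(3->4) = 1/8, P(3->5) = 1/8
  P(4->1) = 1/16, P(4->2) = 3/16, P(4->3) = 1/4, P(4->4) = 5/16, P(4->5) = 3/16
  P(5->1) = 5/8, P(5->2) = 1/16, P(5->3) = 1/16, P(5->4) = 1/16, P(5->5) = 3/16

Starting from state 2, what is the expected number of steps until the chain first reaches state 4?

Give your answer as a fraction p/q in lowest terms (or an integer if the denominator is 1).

Let h_i = expected steps to first reach 4 from state i.
Boundary: h_4 = 0.
First-step equations for the other states:
  h_1 = 1 + 3/16*h_1 + 1/8*h_2 + 5/16*h_3 + 5/16*h_4 + 1/16*h_5
  h_2 = 1 + 1/8*h_1 + 3/16*h_2 + 1/16*h_3 + 1/4*h_4 + 3/8*h_5
  h_3 = 1 + 3/8*h_1 + 1/4*h_2 + 1/8*h_3 + 1/8*h_4 + 1/8*h_5
  h_5 = 1 + 5/8*h_1 + 1/16*h_2 + 1/16*h_3 + 1/16*h_4 + 3/16*h_5

Substituting h_4 = 0 and rearranging gives the linear system (I - Q) h = 1:
  [13/16, -1/8, -5/16, -1/16] . (h_1, h_2, h_3, h_5) = 1
  [-1/8, 13/16, -1/16, -3/8] . (h_1, h_2, h_3, h_5) = 1
  [-3/8, -1/4, 7/8, -1/8] . (h_1, h_2, h_3, h_5) = 1
  [-5/8, -1/16, -1/16, 13/16] . (h_1, h_2, h_3, h_5) = 1

Solving yields:
  h_1 = 2862/659
  h_2 = 9398/1977
  h_3 = 10130/1977
  h_5 = 10540/1977

Starting state is 2, so the expected hitting time is h_2 = 9398/1977.

Answer: 9398/1977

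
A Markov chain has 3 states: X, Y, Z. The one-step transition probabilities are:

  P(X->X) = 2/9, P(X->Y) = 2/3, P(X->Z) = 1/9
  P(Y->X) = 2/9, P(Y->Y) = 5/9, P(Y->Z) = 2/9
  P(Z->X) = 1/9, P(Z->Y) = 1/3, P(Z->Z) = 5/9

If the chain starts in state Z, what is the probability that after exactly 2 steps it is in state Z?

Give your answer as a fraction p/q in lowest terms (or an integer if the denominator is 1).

Computing P^2 by repeated multiplication:
P^1 =
  X: [2/9, 2/3, 1/9]
  Y: [2/9, 5/9, 2/9]
  Z: [1/9, 1/3, 5/9]
P^2 =
  X: [17/81, 5/9, 19/81]
  Y: [16/81, 43/81, 22/81]
  Z: [13/81, 4/9, 32/81]

(P^2)[Z -> Z] = 32/81

Answer: 32/81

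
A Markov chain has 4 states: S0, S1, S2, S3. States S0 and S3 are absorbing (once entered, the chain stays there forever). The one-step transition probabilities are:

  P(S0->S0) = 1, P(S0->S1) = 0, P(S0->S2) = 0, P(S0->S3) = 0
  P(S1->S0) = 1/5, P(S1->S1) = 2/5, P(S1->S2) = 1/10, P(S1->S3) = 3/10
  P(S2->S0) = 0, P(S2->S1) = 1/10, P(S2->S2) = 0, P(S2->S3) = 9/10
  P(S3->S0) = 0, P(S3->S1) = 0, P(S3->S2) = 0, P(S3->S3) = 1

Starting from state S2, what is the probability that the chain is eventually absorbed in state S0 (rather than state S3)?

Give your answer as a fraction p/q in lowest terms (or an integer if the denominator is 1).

Let a_i = P(absorbed in S0 | start in state i).
Boundary conditions: a_S0 = 1, a_S3 = 0.
For each transient state i, a_i = sum_j P(i->j) * a_j:
  a_S1 = 1/5*a_S0 + 2/5*a_S1 + 1/10*a_S2 + 3/10*a_S3
  a_S2 = 0*a_S0 + 1/10*a_S1 + 0*a_S2 + 9/10*a_S3

Substituting a_S0 = 1 and a_S3 = 0, rearrange to (I - Q) a = r where r[i] = P(i -> S0):
  [3/5, -1/10] . (a_S1, a_S2) = 1/5
  [-1/10, 1] . (a_S1, a_S2) = 0

Solving yields:
  a_S1 = 20/59
  a_S2 = 2/59

Starting state is S2, so the absorption probability is a_S2 = 2/59.

Answer: 2/59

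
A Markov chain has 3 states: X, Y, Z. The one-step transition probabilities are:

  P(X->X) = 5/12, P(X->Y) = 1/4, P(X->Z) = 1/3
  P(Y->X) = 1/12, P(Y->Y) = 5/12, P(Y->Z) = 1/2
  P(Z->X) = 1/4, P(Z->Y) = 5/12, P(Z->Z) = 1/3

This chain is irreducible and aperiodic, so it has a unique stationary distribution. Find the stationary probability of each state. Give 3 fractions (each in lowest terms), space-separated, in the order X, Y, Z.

Answer: 13/58 11/29 23/58

Derivation:
The stationary distribution satisfies pi = pi * P, i.e.:
  pi_X = 5/12*pi_X + 1/12*pi_Y + 1/4*pi_Z
  pi_Y = 1/4*pi_X + 5/12*pi_Y + 5/12*pi_Z
  pi_Z = 1/3*pi_X + 1/2*pi_Y + 1/3*pi_Z
with normalization: pi_X + pi_Y + pi_Z = 1.

Using the first 2 balance equations plus normalization, the linear system A*pi = b is:
  [-7/12, 1/12, 1/4] . pi = 0
  [1/4, -7/12, 5/12] . pi = 0
  [1, 1, 1] . pi = 1

Solving yields:
  pi_X = 13/58
  pi_Y = 11/29
  pi_Z = 23/58

Verification (pi * P):
  13/58*5/12 + 11/29*1/12 + 23/58*1/4 = 13/58 = pi_X  (ok)
  13/58*1/4 + 11/29*5/12 + 23/58*5/12 = 11/29 = pi_Y  (ok)
  13/58*1/3 + 11/29*1/2 + 23/58*1/3 = 23/58 = pi_Z  (ok)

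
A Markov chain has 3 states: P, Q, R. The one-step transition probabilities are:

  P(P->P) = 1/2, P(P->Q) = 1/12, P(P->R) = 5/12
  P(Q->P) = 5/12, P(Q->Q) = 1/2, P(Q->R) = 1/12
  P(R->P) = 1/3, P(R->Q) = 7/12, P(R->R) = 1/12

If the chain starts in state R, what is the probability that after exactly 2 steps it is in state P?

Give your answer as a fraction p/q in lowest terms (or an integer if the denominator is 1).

Answer: 7/16

Derivation:
Computing P^2 by repeated multiplication:
P^1 =
  P: [1/2, 1/12, 5/12]
  Q: [5/12, 1/2, 1/12]
  R: [1/3, 7/12, 1/12]
P^2 =
  P: [61/144, 47/144, 1/4]
  Q: [4/9, 1/3, 2/9]
  R: [7/16, 53/144, 7/36]

(P^2)[R -> P] = 7/16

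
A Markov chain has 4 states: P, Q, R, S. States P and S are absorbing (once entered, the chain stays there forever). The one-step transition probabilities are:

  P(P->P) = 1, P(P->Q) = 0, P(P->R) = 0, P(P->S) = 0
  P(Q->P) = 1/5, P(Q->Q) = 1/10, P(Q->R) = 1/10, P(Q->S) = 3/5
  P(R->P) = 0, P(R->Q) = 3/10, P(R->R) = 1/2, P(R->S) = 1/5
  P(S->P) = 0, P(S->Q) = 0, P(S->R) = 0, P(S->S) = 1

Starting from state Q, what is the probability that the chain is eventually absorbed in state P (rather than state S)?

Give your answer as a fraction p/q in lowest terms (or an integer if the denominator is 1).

Let a_i = P(absorbed in P | start in state i).
Boundary conditions: a_P = 1, a_S = 0.
For each transient state i, a_i = sum_j P(i->j) * a_j:
  a_Q = 1/5*a_P + 1/10*a_Q + 1/10*a_R + 3/5*a_S
  a_R = 0*a_P + 3/10*a_Q + 1/2*a_R + 1/5*a_S

Substituting a_P = 1 and a_S = 0, rearrange to (I - Q) a = r where r[i] = P(i -> P):
  [9/10, -1/10] . (a_Q, a_R) = 1/5
  [-3/10, 1/2] . (a_Q, a_R) = 0

Solving yields:
  a_Q = 5/21
  a_R = 1/7

Starting state is Q, so the absorption probability is a_Q = 5/21.

Answer: 5/21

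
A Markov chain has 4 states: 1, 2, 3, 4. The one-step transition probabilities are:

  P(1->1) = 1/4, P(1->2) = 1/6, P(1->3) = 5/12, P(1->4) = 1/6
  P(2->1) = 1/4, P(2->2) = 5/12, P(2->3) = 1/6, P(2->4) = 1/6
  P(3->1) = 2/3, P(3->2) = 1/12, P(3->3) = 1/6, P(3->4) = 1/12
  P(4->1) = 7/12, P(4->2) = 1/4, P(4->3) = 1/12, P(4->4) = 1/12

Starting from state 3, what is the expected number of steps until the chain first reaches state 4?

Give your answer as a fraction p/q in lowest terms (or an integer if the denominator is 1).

Let h_i = expected steps to first reach 4 from state i.
Boundary: h_4 = 0.
First-step equations for the other states:
  h_1 = 1 + 1/4*h_1 + 1/6*h_2 + 5/12*h_3 + 1/6*h_4
  h_2 = 1 + 1/4*h_1 + 5/12*h_2 + 1/6*h_3 + 1/6*h_4
  h_3 = 1 + 2/3*h_1 + 1/12*h_2 + 1/6*h_3 + 1/12*h_4

Substituting h_4 = 0 and rearranging gives the linear system (I - Q) h = 1:
  [3/4, -1/6, -5/12] . (h_1, h_2, h_3) = 1
  [-1/4, 7/12, -1/6] . (h_1, h_2, h_3) = 1
  [-2/3, -1/12, 5/6] . (h_1, h_2, h_3) = 1

Solving yields:
  h_1 = 176/25
  h_2 = 172/25
  h_3 = 188/25

Starting state is 3, so the expected hitting time is h_3 = 188/25.

Answer: 188/25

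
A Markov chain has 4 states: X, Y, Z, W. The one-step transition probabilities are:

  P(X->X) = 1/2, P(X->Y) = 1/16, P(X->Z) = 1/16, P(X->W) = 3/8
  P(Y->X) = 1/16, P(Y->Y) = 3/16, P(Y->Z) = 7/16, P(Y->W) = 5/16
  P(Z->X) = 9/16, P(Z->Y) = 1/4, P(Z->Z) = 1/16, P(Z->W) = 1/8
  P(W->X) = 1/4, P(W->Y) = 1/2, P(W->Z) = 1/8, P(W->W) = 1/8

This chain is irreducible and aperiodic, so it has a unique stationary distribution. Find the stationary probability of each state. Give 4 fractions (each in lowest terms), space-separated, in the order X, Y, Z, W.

Answer: 118/343 1046/4459 106/637 1137/4459

Derivation:
The stationary distribution satisfies pi = pi * P, i.e.:
  pi_X = 1/2*pi_X + 1/16*pi_Y + 9/16*pi_Z + 1/4*pi_W
  pi_Y = 1/16*pi_X + 3/16*pi_Y + 1/4*pi_Z + 1/2*pi_W
  pi_Z = 1/16*pi_X + 7/16*pi_Y + 1/16*pi_Z + 1/8*pi_W
  pi_W = 3/8*pi_X + 5/16*pi_Y + 1/8*pi_Z + 1/8*pi_W
with normalization: pi_X + pi_Y + pi_Z + pi_W = 1.

Using the first 3 balance equations plus normalization, the linear system A*pi = b is:
  [-1/2, 1/16, 9/16, 1/4] . pi = 0
  [1/16, -13/16, 1/4, 1/2] . pi = 0
  [1/16, 7/16, -15/16, 1/8] . pi = 0
  [1, 1, 1, 1] . pi = 1

Solving yields:
  pi_X = 118/343
  pi_Y = 1046/4459
  pi_Z = 106/637
  pi_W = 1137/4459

Verification (pi * P):
  118/343*1/2 + 1046/4459*1/16 + 106/637*9/16 + 1137/4459*1/4 = 118/343 = pi_X  (ok)
  118/343*1/16 + 1046/4459*3/16 + 106/637*1/4 + 1137/4459*1/2 = 1046/4459 = pi_Y  (ok)
  118/343*1/16 + 1046/4459*7/16 + 106/637*1/16 + 1137/4459*1/8 = 106/637 = pi_Z  (ok)
  118/343*3/8 + 1046/4459*5/16 + 106/637*1/8 + 1137/4459*1/8 = 1137/4459 = pi_W  (ok)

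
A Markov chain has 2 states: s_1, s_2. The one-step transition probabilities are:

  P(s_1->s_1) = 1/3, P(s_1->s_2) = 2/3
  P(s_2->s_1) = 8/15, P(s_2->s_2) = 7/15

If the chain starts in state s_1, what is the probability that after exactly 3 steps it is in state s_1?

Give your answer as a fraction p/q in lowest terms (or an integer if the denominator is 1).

Answer: 11/25

Derivation:
Computing P^3 by repeated multiplication:
P^1 =
  s_1: [1/3, 2/3]
  s_2: [8/15, 7/15]
P^2 =
  s_1: [7/15, 8/15]
  s_2: [32/75, 43/75]
P^3 =
  s_1: [11/25, 14/25]
  s_2: [56/125, 69/125]

(P^3)[s_1 -> s_1] = 11/25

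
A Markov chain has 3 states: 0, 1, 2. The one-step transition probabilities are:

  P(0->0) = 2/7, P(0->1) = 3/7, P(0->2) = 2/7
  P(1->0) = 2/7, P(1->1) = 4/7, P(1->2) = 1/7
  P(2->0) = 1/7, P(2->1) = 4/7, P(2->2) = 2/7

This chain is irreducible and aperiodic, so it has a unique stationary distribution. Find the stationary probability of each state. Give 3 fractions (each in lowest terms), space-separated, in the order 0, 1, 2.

Answer: 11/43 23/43 9/43

Derivation:
The stationary distribution satisfies pi = pi * P, i.e.:
  pi_0 = 2/7*pi_0 + 2/7*pi_1 + 1/7*pi_2
  pi_1 = 3/7*pi_0 + 4/7*pi_1 + 4/7*pi_2
  pi_2 = 2/7*pi_0 + 1/7*pi_1 + 2/7*pi_2
with normalization: pi_0 + pi_1 + pi_2 = 1.

Using the first 2 balance equations plus normalization, the linear system A*pi = b is:
  [-5/7, 2/7, 1/7] . pi = 0
  [3/7, -3/7, 4/7] . pi = 0
  [1, 1, 1] . pi = 1

Solving yields:
  pi_0 = 11/43
  pi_1 = 23/43
  pi_2 = 9/43

Verification (pi * P):
  11/43*2/7 + 23/43*2/7 + 9/43*1/7 = 11/43 = pi_0  (ok)
  11/43*3/7 + 23/43*4/7 + 9/43*4/7 = 23/43 = pi_1  (ok)
  11/43*2/7 + 23/43*1/7 + 9/43*2/7 = 9/43 = pi_2  (ok)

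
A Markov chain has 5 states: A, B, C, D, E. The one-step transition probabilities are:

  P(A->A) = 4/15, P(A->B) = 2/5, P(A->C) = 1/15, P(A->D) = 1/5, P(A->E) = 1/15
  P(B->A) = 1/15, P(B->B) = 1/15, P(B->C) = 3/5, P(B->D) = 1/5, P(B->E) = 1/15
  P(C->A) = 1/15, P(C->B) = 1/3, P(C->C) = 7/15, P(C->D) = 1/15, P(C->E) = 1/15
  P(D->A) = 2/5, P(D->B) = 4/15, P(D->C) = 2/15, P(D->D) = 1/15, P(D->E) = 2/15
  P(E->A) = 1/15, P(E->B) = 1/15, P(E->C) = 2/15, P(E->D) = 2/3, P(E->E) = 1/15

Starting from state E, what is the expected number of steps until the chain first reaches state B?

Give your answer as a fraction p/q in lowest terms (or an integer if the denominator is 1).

Answer: 3675/884

Derivation:
Let h_i = expected steps to first reach B from state i.
Boundary: h_B = 0.
First-step equations for the other states:
  h_A = 1 + 4/15*h_A + 2/5*h_B + 1/15*h_C + 1/5*h_D + 1/15*h_E
  h_C = 1 + 1/15*h_A + 1/3*h_B + 7/15*h_C + 1/15*h_D + 1/15*h_E
  h_D = 1 + 2/5*h_A + 4/15*h_B + 2/15*h_C + 1/15*h_D + 2/15*h_E
  h_E = 1 + 1/15*h_A + 1/15*h_B + 2/15*h_C + 2/3*h_D + 1/15*h_E

Substituting h_B = 0 and rearranging gives the linear system (I - Q) h = 1:
  [11/15, -1/15, -1/5, -1/15] . (h_A, h_C, h_D, h_E) = 1
  [-1/15, 8/15, -1/15, -1/15] . (h_A, h_C, h_D, h_E) = 1
  [-2/5, -2/15, 14/15, -2/15] . (h_A, h_C, h_D, h_E) = 1
  [-1/15, -2/15, -2/3, 14/15] . (h_A, h_C, h_D, h_E) = 1

Solving yields:
  h_A = 8490/2873
  h_C = 18315/5746
  h_D = 38925/11492
  h_E = 3675/884

Starting state is E, so the expected hitting time is h_E = 3675/884.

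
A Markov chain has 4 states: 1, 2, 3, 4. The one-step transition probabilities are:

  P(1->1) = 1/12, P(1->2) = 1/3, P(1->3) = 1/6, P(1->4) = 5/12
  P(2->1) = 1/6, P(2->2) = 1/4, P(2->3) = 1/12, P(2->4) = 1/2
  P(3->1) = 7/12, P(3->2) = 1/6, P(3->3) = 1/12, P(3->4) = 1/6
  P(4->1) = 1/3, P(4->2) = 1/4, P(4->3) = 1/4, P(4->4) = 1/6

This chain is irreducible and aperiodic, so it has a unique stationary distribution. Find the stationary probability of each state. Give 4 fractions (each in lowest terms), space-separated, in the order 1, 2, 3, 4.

The stationary distribution satisfies pi = pi * P, i.e.:
  pi_1 = 1/12*pi_1 + 1/6*pi_2 + 7/12*pi_3 + 1/3*pi_4
  pi_2 = 1/3*pi_1 + 1/4*pi_2 + 1/6*pi_3 + 1/4*pi_4
  pi_3 = 1/6*pi_1 + 1/12*pi_2 + 1/12*pi_3 + 1/4*pi_4
  pi_4 = 5/12*pi_1 + 1/2*pi_2 + 1/6*pi_3 + 1/6*pi_4
with normalization: pi_1 + pi_2 + pi_3 + pi_4 = 1.

Using the first 3 balance equations plus normalization, the linear system A*pi = b is:
  [-11/12, 1/6, 7/12, 1/3] . pi = 0
  [1/3, -3/4, 1/6, 1/4] . pi = 0
  [1/6, 1/12, -11/12, 1/4] . pi = 0
  [1, 1, 1, 1] . pi = 1

Solving yields:
  pi_1 = 338/1281
  pi_2 = 221/854
  pi_3 = 29/183
  pi_4 = 817/2562

Verification (pi * P):
  338/1281*1/12 + 221/854*1/6 + 29/183*7/12 + 817/2562*1/3 = 338/1281 = pi_1  (ok)
  338/1281*1/3 + 221/854*1/4 + 29/183*1/6 + 817/2562*1/4 = 221/854 = pi_2  (ok)
  338/1281*1/6 + 221/854*1/12 + 29/183*1/12 + 817/2562*1/4 = 29/183 = pi_3  (ok)
  338/1281*5/12 + 221/854*1/2 + 29/183*1/6 + 817/2562*1/6 = 817/2562 = pi_4  (ok)

Answer: 338/1281 221/854 29/183 817/2562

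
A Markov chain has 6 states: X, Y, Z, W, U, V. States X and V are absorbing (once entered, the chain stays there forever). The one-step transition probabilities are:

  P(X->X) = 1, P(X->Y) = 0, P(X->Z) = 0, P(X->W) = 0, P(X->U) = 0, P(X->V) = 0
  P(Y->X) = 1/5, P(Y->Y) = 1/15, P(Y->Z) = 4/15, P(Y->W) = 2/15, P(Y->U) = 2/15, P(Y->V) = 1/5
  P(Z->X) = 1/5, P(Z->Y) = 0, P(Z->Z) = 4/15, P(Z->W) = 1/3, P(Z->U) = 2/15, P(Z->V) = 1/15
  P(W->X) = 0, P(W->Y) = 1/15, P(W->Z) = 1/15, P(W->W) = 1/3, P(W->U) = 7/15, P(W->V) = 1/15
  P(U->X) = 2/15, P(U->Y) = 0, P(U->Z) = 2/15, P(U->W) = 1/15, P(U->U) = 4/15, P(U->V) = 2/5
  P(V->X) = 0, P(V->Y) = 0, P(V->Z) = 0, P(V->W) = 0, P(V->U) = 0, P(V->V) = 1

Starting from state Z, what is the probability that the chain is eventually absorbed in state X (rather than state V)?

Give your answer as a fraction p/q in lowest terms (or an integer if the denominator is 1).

Answer: 5977/13020

Derivation:
Let a_i = P(absorbed in X | start in state i).
Boundary conditions: a_X = 1, a_V = 0.
For each transient state i, a_i = sum_j P(i->j) * a_j:
  a_Y = 1/5*a_X + 1/15*a_Y + 4/15*a_Z + 2/15*a_W + 2/15*a_U + 1/5*a_V
  a_Z = 1/5*a_X + 0*a_Y + 4/15*a_Z + 1/3*a_W + 2/15*a_U + 1/15*a_V
  a_W = 0*a_X + 1/15*a_Y + 1/15*a_Z + 1/3*a_W + 7/15*a_U + 1/15*a_V
  a_U = 2/15*a_X + 0*a_Y + 2/15*a_Z + 1/15*a_W + 4/15*a_U + 2/5*a_V

Substituting a_X = 1 and a_V = 0, rearrange to (I - Q) a = r where r[i] = P(i -> X):
  [14/15, -4/15, -2/15, -2/15] . (a_Y, a_Z, a_W, a_U) = 1/5
  [0, 11/15, -1/3, -2/15] . (a_Y, a_Z, a_W, a_U) = 1/5
  [-1/15, -1/15, 2/3, -7/15] . (a_Y, a_Z, a_W, a_U) = 0
  [0, -2/15, -1/15, 11/15] . (a_Y, a_Z, a_W, a_U) = 2/15

Solving yields:
  a_Y = 133/310
  a_Z = 5977/13020
  a_W = 3817/13020
  a_U = 181/620

Starting state is Z, so the absorption probability is a_Z = 5977/13020.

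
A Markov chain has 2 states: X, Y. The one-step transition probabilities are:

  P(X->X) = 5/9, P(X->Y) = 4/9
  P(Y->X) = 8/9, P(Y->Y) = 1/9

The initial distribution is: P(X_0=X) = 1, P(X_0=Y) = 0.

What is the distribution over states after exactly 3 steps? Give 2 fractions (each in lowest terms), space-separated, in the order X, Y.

Propagating the distribution step by step (d_{t+1} = d_t * P):
d_0 = (X=1, Y=0)
  d_1[X] = 1*5/9 + 0*8/9 = 5/9
  d_1[Y] = 1*4/9 + 0*1/9 = 4/9
d_1 = (X=5/9, Y=4/9)
  d_2[X] = 5/9*5/9 + 4/9*8/9 = 19/27
  d_2[Y] = 5/9*4/9 + 4/9*1/9 = 8/27
d_2 = (X=19/27, Y=8/27)
  d_3[X] = 19/27*5/9 + 8/27*8/9 = 53/81
  d_3[Y] = 19/27*4/9 + 8/27*1/9 = 28/81
d_3 = (X=53/81, Y=28/81)

Answer: 53/81 28/81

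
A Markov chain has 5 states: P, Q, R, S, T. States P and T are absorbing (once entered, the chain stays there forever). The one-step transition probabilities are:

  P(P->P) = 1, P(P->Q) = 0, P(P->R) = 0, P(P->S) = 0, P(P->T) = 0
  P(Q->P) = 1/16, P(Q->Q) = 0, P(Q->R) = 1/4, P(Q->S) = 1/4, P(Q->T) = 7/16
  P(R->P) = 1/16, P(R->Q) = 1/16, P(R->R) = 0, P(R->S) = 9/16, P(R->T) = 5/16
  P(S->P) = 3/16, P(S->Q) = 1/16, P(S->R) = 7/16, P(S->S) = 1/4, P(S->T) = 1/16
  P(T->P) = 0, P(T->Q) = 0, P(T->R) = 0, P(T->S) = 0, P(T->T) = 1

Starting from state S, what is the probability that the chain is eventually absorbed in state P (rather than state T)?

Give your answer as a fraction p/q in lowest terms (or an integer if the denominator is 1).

Let a_i = P(absorbed in P | start in state i).
Boundary conditions: a_P = 1, a_T = 0.
For each transient state i, a_i = sum_j P(i->j) * a_j:
  a_Q = 1/16*a_P + 0*a_Q + 1/4*a_R + 1/4*a_S + 7/16*a_T
  a_R = 1/16*a_P + 1/16*a_Q + 0*a_R + 9/16*a_S + 5/16*a_T
  a_S = 3/16*a_P + 1/16*a_Q + 7/16*a_R + 1/4*a_S + 1/16*a_T

Substituting a_P = 1 and a_T = 0, rearrange to (I - Q) a = r where r[i] = P(i -> P):
  [1, -1/4, -1/4] . (a_Q, a_R, a_S) = 1/16
  [-1/16, 1, -9/16] . (a_Q, a_R, a_S) = 1/16
  [-1/16, -7/16, 3/4] . (a_Q, a_R, a_S) = 3/16

Solving yields:
  a_Q = 505/1888
  a_R = 653/1888
  a_S = 895/1888

Starting state is S, so the absorption probability is a_S = 895/1888.

Answer: 895/1888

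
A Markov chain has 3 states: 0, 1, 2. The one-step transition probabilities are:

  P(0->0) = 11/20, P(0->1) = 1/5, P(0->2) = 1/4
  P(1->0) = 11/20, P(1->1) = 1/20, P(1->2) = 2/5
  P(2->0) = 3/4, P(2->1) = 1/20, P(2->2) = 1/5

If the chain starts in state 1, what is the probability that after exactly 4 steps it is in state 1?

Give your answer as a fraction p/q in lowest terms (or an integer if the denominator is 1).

Computing P^4 by repeated multiplication:
P^1 =
  0: [11/20, 1/5, 1/4]
  1: [11/20, 1/20, 2/5]
  2: [3/4, 1/20, 1/5]
P^2 =
  0: [3/5, 53/400, 107/400]
  1: [63/100, 53/400, 19/80]
  2: [59/100, 13/80, 99/400]
P^3 =
  0: [1207/2000, 7/50, 513/2000]
  1: [239/400, 289/2000, 129/500]
  2: [1199/2000, 277/2000, 131/500]
P^4 =
  0: [6013/10000, 5621/40000, 10327/40000]
  1: [376/625, 1117/8000, 10351/40000]
  2: [753/1250, 5597/40000, 10307/40000]

(P^4)[1 -> 1] = 1117/8000

Answer: 1117/8000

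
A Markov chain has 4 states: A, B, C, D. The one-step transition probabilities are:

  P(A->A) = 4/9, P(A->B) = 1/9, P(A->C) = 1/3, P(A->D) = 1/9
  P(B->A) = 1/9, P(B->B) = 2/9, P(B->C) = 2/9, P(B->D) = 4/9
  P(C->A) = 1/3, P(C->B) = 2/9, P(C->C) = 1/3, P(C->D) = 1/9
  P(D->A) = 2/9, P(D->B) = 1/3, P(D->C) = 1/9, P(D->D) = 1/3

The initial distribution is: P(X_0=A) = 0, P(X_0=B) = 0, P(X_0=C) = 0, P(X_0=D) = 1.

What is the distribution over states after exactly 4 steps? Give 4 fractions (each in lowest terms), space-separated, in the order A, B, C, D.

Answer: 1870/6561 481/2187 1649/6561 533/2187

Derivation:
Propagating the distribution step by step (d_{t+1} = d_t * P):
d_0 = (A=0, B=0, C=0, D=1)
  d_1[A] = 0*4/9 + 0*1/9 + 0*1/3 + 1*2/9 = 2/9
  d_1[B] = 0*1/9 + 0*2/9 + 0*2/9 + 1*1/3 = 1/3
  d_1[C] = 0*1/3 + 0*2/9 + 0*1/3 + 1*1/9 = 1/9
  d_1[D] = 0*1/9 + 0*4/9 + 0*1/9 + 1*1/3 = 1/3
d_1 = (A=2/9, B=1/3, C=1/9, D=1/3)
  d_2[A] = 2/9*4/9 + 1/3*1/9 + 1/9*1/3 + 1/3*2/9 = 20/81
  d_2[B] = 2/9*1/9 + 1/3*2/9 + 1/9*2/9 + 1/3*1/3 = 19/81
  d_2[C] = 2/9*1/3 + 1/3*2/9 + 1/9*1/3 + 1/3*1/9 = 2/9
  d_2[D] = 2/9*1/9 + 1/3*4/9 + 1/9*1/9 + 1/3*1/3 = 8/27
d_2 = (A=20/81, B=19/81, C=2/9, D=8/27)
  d_3[A] = 20/81*4/9 + 19/81*1/9 + 2/9*1/3 + 8/27*2/9 = 67/243
  d_3[B] = 20/81*1/9 + 19/81*2/9 + 2/9*2/9 + 8/27*1/3 = 166/729
  d_3[C] = 20/81*1/3 + 19/81*2/9 + 2/9*1/3 + 8/27*1/9 = 176/729
  d_3[D] = 20/81*1/9 + 19/81*4/9 + 2/9*1/9 + 8/27*1/3 = 62/243
d_3 = (A=67/243, B=166/729, C=176/729, D=62/243)
  d_4[A] = 67/243*4/9 + 166/729*1/9 + 176/729*1/3 + 62/243*2/9 = 1870/6561
  d_4[B] = 67/243*1/9 + 166/729*2/9 + 176/729*2/9 + 62/243*1/3 = 481/2187
  d_4[C] = 67/243*1/3 + 166/729*2/9 + 176/729*1/3 + 62/243*1/9 = 1649/6561
  d_4[D] = 67/243*1/9 + 166/729*4/9 + 176/729*1/9 + 62/243*1/3 = 533/2187
d_4 = (A=1870/6561, B=481/2187, C=1649/6561, D=533/2187)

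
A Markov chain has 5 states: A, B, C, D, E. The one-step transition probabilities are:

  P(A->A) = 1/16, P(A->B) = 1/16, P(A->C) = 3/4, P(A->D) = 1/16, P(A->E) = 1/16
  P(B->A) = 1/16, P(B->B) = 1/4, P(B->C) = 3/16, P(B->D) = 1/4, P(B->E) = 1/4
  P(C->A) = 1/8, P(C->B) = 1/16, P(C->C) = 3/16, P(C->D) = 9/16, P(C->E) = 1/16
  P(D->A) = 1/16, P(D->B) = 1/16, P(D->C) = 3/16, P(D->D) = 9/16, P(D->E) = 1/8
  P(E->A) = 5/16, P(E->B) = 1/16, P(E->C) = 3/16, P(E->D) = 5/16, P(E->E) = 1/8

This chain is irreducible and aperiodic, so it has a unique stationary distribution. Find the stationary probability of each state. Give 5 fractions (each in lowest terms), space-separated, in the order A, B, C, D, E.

Answer: 1397/13169 1/13 3255/13169 6022/13169 114/1013

Derivation:
The stationary distribution satisfies pi = pi * P, i.e.:
  pi_A = 1/16*pi_A + 1/16*pi_B + 1/8*pi_C + 1/16*pi_D + 5/16*pi_E
  pi_B = 1/16*pi_A + 1/4*pi_B + 1/16*pi_C + 1/16*pi_D + 1/16*pi_E
  pi_C = 3/4*pi_A + 3/16*pi_B + 3/16*pi_C + 3/16*pi_D + 3/16*pi_E
  pi_D = 1/16*pi_A + 1/4*pi_B + 9/16*pi_C + 9/16*pi_D + 5/16*pi_E
  pi_E = 1/16*pi_A + 1/4*pi_B + 1/16*pi_C + 1/8*pi_D + 1/8*pi_E
with normalization: pi_A + pi_B + pi_C + pi_D + pi_E = 1.

Using the first 4 balance equations plus normalization, the linear system A*pi = b is:
  [-15/16, 1/16, 1/8, 1/16, 5/16] . pi = 0
  [1/16, -3/4, 1/16, 1/16, 1/16] . pi = 0
  [3/4, 3/16, -13/16, 3/16, 3/16] . pi = 0
  [1/16, 1/4, 9/16, -7/16, 5/16] . pi = 0
  [1, 1, 1, 1, 1] . pi = 1

Solving yields:
  pi_A = 1397/13169
  pi_B = 1/13
  pi_C = 3255/13169
  pi_D = 6022/13169
  pi_E = 114/1013

Verification (pi * P):
  1397/13169*1/16 + 1/13*1/16 + 3255/13169*1/8 + 6022/13169*1/16 + 114/1013*5/16 = 1397/13169 = pi_A  (ok)
  1397/13169*1/16 + 1/13*1/4 + 3255/13169*1/16 + 6022/13169*1/16 + 114/1013*1/16 = 1/13 = pi_B  (ok)
  1397/13169*3/4 + 1/13*3/16 + 3255/13169*3/16 + 6022/13169*3/16 + 114/1013*3/16 = 3255/13169 = pi_C  (ok)
  1397/13169*1/16 + 1/13*1/4 + 3255/13169*9/16 + 6022/13169*9/16 + 114/1013*5/16 = 6022/13169 = pi_D  (ok)
  1397/13169*1/16 + 1/13*1/4 + 3255/13169*1/16 + 6022/13169*1/8 + 114/1013*1/8 = 114/1013 = pi_E  (ok)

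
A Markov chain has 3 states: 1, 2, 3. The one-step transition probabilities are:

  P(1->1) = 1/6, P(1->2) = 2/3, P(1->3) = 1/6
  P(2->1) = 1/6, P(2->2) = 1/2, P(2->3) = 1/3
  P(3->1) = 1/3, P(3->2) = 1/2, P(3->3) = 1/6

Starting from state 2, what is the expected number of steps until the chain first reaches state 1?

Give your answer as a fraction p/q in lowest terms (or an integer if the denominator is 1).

Answer: 14/3

Derivation:
Let h_i = expected steps to first reach 1 from state i.
Boundary: h_1 = 0.
First-step equations for the other states:
  h_2 = 1 + 1/6*h_1 + 1/2*h_2 + 1/3*h_3
  h_3 = 1 + 1/3*h_1 + 1/2*h_2 + 1/6*h_3

Substituting h_1 = 0 and rearranging gives the linear system (I - Q) h = 1:
  [1/2, -1/3] . (h_2, h_3) = 1
  [-1/2, 5/6] . (h_2, h_3) = 1

Solving yields:
  h_2 = 14/3
  h_3 = 4

Starting state is 2, so the expected hitting time is h_2 = 14/3.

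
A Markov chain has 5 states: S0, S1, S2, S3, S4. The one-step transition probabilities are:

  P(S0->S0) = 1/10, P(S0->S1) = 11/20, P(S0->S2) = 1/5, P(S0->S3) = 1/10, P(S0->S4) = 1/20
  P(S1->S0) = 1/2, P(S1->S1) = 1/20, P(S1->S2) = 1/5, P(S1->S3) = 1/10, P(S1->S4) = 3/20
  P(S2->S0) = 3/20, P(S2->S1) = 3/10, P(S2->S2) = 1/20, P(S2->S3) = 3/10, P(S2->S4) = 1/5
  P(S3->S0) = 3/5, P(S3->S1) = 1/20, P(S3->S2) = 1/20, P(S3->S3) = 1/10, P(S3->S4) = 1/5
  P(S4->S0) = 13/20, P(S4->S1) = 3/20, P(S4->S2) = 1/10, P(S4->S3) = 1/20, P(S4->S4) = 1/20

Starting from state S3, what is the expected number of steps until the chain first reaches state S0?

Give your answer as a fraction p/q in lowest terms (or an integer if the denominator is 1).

Answer: 178000/101099

Derivation:
Let h_i = expected steps to first reach S0 from state i.
Boundary: h_S0 = 0.
First-step equations for the other states:
  h_S1 = 1 + 1/2*h_S0 + 1/20*h_S1 + 1/5*h_S2 + 1/10*h_S3 + 3/20*h_S4
  h_S2 = 1 + 3/20*h_S0 + 3/10*h_S1 + 1/20*h_S2 + 3/10*h_S3 + 1/5*h_S4
  h_S3 = 1 + 3/5*h_S0 + 1/20*h_S1 + 1/20*h_S2 + 1/10*h_S3 + 1/5*h_S4
  h_S4 = 1 + 13/20*h_S0 + 3/20*h_S1 + 1/10*h_S2 + 1/20*h_S3 + 1/20*h_S4

Substituting h_S0 = 0 and rearranging gives the linear system (I - Q) h = 1:
  [19/20, -1/5, -1/10, -3/20] . (h_S1, h_S2, h_S3, h_S4) = 1
  [-3/10, 19/20, -3/10, -1/5] . (h_S1, h_S2, h_S3, h_S4) = 1
  [-1/20, -1/20, 9/10, -1/5] . (h_S1, h_S2, h_S3, h_S4) = 1
  [-3/20, -1/10, -1/20, 19/20] . (h_S1, h_S2, h_S3, h_S4) = 1

Solving yields:
  h_S1 = 209040/101099
  h_S2 = 265860/101099
  h_S3 = 178000/101099
  h_S4 = 176780/101099

Starting state is S3, so the expected hitting time is h_S3 = 178000/101099.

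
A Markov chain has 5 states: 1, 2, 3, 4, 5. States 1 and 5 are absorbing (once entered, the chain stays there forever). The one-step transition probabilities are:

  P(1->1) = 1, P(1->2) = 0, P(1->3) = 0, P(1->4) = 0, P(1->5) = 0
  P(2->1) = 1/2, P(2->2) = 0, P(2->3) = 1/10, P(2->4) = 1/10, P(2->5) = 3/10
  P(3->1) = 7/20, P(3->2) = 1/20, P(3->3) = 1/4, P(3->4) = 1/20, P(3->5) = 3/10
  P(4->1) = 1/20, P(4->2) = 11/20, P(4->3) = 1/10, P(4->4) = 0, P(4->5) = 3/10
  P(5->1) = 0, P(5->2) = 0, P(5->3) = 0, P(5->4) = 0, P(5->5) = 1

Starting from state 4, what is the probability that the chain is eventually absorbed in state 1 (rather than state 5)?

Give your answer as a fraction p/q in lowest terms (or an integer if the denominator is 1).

Let a_i = P(absorbed in 1 | start in state i).
Boundary conditions: a_1 = 1, a_5 = 0.
For each transient state i, a_i = sum_j P(i->j) * a_j:
  a_2 = 1/2*a_1 + 0*a_2 + 1/10*a_3 + 1/10*a_4 + 3/10*a_5
  a_3 = 7/20*a_1 + 1/20*a_2 + 1/4*a_3 + 1/20*a_4 + 3/10*a_5
  a_4 = 1/20*a_1 + 11/20*a_2 + 1/10*a_3 + 0*a_4 + 3/10*a_5

Substituting a_1 = 1 and a_5 = 0, rearrange to (I - Q) a = r where r[i] = P(i -> 1):
  [1, -1/10, -1/10] . (a_2, a_3, a_4) = 1/2
  [-1/20, 3/4, -1/20] . (a_2, a_3, a_4) = 7/20
  [-11/20, -1/10, 1] . (a_2, a_3, a_4) = 1/20

Solving yields:
  a_2 = 830/1391
  a_3 = 1489/2782
  a_4 = 1201/2782

Starting state is 4, so the absorption probability is a_4 = 1201/2782.

Answer: 1201/2782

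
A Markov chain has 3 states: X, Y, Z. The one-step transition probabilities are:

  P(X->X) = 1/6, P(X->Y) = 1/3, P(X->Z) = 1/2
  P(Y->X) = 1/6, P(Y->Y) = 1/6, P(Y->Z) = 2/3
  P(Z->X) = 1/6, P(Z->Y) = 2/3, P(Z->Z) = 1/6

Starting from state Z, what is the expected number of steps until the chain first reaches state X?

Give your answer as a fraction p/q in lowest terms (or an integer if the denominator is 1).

Answer: 6

Derivation:
Let h_i = expected steps to first reach X from state i.
Boundary: h_X = 0.
First-step equations for the other states:
  h_Y = 1 + 1/6*h_X + 1/6*h_Y + 2/3*h_Z
  h_Z = 1 + 1/6*h_X + 2/3*h_Y + 1/6*h_Z

Substituting h_X = 0 and rearranging gives the linear system (I - Q) h = 1:
  [5/6, -2/3] . (h_Y, h_Z) = 1
  [-2/3, 5/6] . (h_Y, h_Z) = 1

Solving yields:
  h_Y = 6
  h_Z = 6

Starting state is Z, so the expected hitting time is h_Z = 6.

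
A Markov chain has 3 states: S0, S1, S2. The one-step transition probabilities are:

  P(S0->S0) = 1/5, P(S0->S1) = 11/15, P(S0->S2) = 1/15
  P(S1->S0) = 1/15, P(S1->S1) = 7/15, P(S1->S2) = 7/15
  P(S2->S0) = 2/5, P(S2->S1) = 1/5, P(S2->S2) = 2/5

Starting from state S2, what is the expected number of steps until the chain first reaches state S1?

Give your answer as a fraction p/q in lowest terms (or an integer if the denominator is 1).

Answer: 45/17

Derivation:
Let h_i = expected steps to first reach S1 from state i.
Boundary: h_S1 = 0.
First-step equations for the other states:
  h_S0 = 1 + 1/5*h_S0 + 11/15*h_S1 + 1/15*h_S2
  h_S2 = 1 + 2/5*h_S0 + 1/5*h_S1 + 2/5*h_S2

Substituting h_S1 = 0 and rearranging gives the linear system (I - Q) h = 1:
  [4/5, -1/15] . (h_S0, h_S2) = 1
  [-2/5, 3/5] . (h_S0, h_S2) = 1

Solving yields:
  h_S0 = 25/17
  h_S2 = 45/17

Starting state is S2, so the expected hitting time is h_S2 = 45/17.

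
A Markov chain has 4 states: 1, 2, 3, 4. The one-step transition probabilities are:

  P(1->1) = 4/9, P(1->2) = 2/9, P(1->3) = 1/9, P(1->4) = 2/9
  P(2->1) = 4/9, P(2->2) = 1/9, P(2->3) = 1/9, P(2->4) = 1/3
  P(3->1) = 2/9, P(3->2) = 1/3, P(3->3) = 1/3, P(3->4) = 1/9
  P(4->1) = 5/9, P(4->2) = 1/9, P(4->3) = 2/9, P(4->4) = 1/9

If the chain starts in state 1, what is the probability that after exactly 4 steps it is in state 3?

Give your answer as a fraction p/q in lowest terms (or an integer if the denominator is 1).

Computing P^4 by repeated multiplication:
P^1 =
  1: [4/9, 2/9, 1/9, 2/9]
  2: [4/9, 1/9, 1/9, 1/3]
  3: [2/9, 1/3, 1/3, 1/9]
  4: [5/9, 1/9, 2/9, 1/9]
P^2 =
  1: [4/9, 5/27, 13/81, 17/81]
  2: [37/81, 5/27, 14/81, 5/27]
  3: [31/81, 17/81, 16/81, 17/81]
  4: [11/27, 2/9, 14/81, 16/81]
P^3 =
  1: [35/81, 143/729, 124/729, 49/243]
  2: [311/729, 146/729, 124/729, 148/729]
  3: [103/243, 16/81, 130/729, 146/729]
  4: [104/243, 142/729, 125/729, 50/243]
P^4 =
  1: [2815/6561, 1292/6561, 1124/6561, 1330/6561]
  2: [2816/6561, 1288/6561, 125/729, 148/729]
  3: [934/2187, 1298/6561, 1135/6561, 442/2187]
  4: [2816/6561, 1291/6561, 1129/6561, 1325/6561]

(P^4)[1 -> 3] = 1124/6561

Answer: 1124/6561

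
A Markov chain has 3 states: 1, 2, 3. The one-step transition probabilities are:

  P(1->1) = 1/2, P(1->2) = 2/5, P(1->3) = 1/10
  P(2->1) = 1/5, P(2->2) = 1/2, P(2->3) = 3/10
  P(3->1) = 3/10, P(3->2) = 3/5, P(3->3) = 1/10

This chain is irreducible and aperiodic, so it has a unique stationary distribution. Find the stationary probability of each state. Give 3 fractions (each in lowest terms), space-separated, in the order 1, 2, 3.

Answer: 27/86 21/43 17/86

Derivation:
The stationary distribution satisfies pi = pi * P, i.e.:
  pi_1 = 1/2*pi_1 + 1/5*pi_2 + 3/10*pi_3
  pi_2 = 2/5*pi_1 + 1/2*pi_2 + 3/5*pi_3
  pi_3 = 1/10*pi_1 + 3/10*pi_2 + 1/10*pi_3
with normalization: pi_1 + pi_2 + pi_3 = 1.

Using the first 2 balance equations plus normalization, the linear system A*pi = b is:
  [-1/2, 1/5, 3/10] . pi = 0
  [2/5, -1/2, 3/5] . pi = 0
  [1, 1, 1] . pi = 1

Solving yields:
  pi_1 = 27/86
  pi_2 = 21/43
  pi_3 = 17/86

Verification (pi * P):
  27/86*1/2 + 21/43*1/5 + 17/86*3/10 = 27/86 = pi_1  (ok)
  27/86*2/5 + 21/43*1/2 + 17/86*3/5 = 21/43 = pi_2  (ok)
  27/86*1/10 + 21/43*3/10 + 17/86*1/10 = 17/86 = pi_3  (ok)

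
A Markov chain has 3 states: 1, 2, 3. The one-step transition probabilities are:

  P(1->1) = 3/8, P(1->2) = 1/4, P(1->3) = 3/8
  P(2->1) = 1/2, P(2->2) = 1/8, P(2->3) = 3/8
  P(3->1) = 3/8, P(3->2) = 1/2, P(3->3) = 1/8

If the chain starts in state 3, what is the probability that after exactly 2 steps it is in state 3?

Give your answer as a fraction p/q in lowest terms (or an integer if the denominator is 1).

Answer: 11/32

Derivation:
Computing P^2 by repeated multiplication:
P^1 =
  1: [3/8, 1/4, 3/8]
  2: [1/2, 1/8, 3/8]
  3: [3/8, 1/2, 1/8]
P^2 =
  1: [13/32, 5/16, 9/32]
  2: [25/64, 21/64, 9/32]
  3: [7/16, 7/32, 11/32]

(P^2)[3 -> 3] = 11/32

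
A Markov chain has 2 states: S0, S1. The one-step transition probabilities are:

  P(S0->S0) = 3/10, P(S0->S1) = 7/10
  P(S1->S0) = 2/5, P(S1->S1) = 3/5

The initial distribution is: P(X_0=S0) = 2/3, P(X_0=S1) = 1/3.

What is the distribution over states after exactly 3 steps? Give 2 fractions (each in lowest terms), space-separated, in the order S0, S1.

Propagating the distribution step by step (d_{t+1} = d_t * P):
d_0 = (S0=2/3, S1=1/3)
  d_1[S0] = 2/3*3/10 + 1/3*2/5 = 1/3
  d_1[S1] = 2/3*7/10 + 1/3*3/5 = 2/3
d_1 = (S0=1/3, S1=2/3)
  d_2[S0] = 1/3*3/10 + 2/3*2/5 = 11/30
  d_2[S1] = 1/3*7/10 + 2/3*3/5 = 19/30
d_2 = (S0=11/30, S1=19/30)
  d_3[S0] = 11/30*3/10 + 19/30*2/5 = 109/300
  d_3[S1] = 11/30*7/10 + 19/30*3/5 = 191/300
d_3 = (S0=109/300, S1=191/300)

Answer: 109/300 191/300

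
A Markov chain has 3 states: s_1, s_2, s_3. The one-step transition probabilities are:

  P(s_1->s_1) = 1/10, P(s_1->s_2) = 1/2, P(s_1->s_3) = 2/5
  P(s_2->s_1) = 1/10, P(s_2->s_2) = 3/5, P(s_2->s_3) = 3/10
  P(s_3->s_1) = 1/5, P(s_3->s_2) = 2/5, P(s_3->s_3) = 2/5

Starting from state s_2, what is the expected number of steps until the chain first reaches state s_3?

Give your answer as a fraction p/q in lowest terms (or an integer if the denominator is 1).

Answer: 100/31

Derivation:
Let h_i = expected steps to first reach s_3 from state i.
Boundary: h_s_3 = 0.
First-step equations for the other states:
  h_s_1 = 1 + 1/10*h_s_1 + 1/2*h_s_2 + 2/5*h_s_3
  h_s_2 = 1 + 1/10*h_s_1 + 3/5*h_s_2 + 3/10*h_s_3

Substituting h_s_3 = 0 and rearranging gives the linear system (I - Q) h = 1:
  [9/10, -1/2] . (h_s_1, h_s_2) = 1
  [-1/10, 2/5] . (h_s_1, h_s_2) = 1

Solving yields:
  h_s_1 = 90/31
  h_s_2 = 100/31

Starting state is s_2, so the expected hitting time is h_s_2 = 100/31.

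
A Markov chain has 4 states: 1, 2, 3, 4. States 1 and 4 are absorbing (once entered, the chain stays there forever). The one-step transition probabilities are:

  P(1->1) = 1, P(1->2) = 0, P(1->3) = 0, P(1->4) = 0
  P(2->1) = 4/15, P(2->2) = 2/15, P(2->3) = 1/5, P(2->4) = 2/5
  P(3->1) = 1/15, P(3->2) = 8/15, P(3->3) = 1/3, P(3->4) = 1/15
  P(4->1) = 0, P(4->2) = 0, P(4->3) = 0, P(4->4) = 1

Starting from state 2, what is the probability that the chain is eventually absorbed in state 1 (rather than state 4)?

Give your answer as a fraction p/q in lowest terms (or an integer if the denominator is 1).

Let a_i = P(absorbed in 1 | start in state i).
Boundary conditions: a_1 = 1, a_4 = 0.
For each transient state i, a_i = sum_j P(i->j) * a_j:
  a_2 = 4/15*a_1 + 2/15*a_2 + 1/5*a_3 + 2/5*a_4
  a_3 = 1/15*a_1 + 8/15*a_2 + 1/3*a_3 + 1/15*a_4

Substituting a_1 = 1 and a_4 = 0, rearrange to (I - Q) a = r where r[i] = P(i -> 1):
  [13/15, -1/5] . (a_2, a_3) = 4/15
  [-8/15, 2/3] . (a_2, a_3) = 1/15

Solving yields:
  a_2 = 43/106
  a_3 = 45/106

Starting state is 2, so the absorption probability is a_2 = 43/106.

Answer: 43/106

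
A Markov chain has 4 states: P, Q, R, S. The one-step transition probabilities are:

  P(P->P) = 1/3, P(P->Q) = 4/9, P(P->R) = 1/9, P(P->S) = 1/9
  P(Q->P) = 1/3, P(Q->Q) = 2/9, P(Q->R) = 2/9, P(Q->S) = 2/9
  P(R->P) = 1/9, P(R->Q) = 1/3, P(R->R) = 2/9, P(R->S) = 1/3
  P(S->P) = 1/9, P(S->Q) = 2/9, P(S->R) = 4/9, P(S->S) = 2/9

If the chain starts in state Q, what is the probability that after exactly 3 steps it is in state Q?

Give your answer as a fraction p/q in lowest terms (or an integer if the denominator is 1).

Answer: 73/243

Derivation:
Computing P^3 by repeated multiplication:
P^1 =
  P: [1/3, 4/9, 1/9, 1/9]
  Q: [1/3, 2/9, 2/9, 2/9]
  R: [1/9, 1/3, 2/9, 1/3]
  S: [1/9, 2/9, 4/9, 2/9]
P^2 =
  P: [23/81, 25/81, 17/81, 16/81]
  Q: [19/81, 26/81, 19/81, 17/81]
  R: [17/81, 22/81, 23/81, 19/81]
  S: [5/27, 8/27, 7/27, 7/27]
P^3 =
  P: [59/243, 25/81, 19/81, 52/243]
  Q: [19/81, 73/243, 59/243, 2/9]
  R: [53/243, 73/243, 61/243, 56/243]
  S: [53/243, 71/243, 7/27, 56/243]

(P^3)[Q -> Q] = 73/243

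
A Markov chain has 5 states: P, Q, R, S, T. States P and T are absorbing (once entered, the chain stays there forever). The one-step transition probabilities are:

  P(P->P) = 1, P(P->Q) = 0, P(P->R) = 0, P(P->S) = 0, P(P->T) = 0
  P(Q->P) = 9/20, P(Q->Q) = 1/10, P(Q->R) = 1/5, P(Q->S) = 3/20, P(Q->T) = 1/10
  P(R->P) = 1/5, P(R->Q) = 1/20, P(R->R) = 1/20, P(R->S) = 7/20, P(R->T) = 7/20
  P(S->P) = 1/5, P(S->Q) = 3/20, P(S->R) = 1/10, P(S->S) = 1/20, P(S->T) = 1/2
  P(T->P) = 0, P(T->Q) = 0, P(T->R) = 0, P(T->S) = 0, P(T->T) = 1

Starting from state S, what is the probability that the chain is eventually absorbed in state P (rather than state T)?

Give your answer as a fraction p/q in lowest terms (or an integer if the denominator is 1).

Answer: 2075/5909

Derivation:
Let a_i = P(absorbed in P | start in state i).
Boundary conditions: a_P = 1, a_T = 0.
For each transient state i, a_i = sum_j P(i->j) * a_j:
  a_Q = 9/20*a_P + 1/10*a_Q + 1/5*a_R + 3/20*a_S + 1/10*a_T
  a_R = 1/5*a_P + 1/20*a_Q + 1/20*a_R + 7/20*a_S + 7/20*a_T
  a_S = 1/5*a_P + 3/20*a_Q + 1/10*a_R + 1/20*a_S + 1/2*a_T

Substituting a_P = 1 and a_T = 0, rearrange to (I - Q) a = r where r[i] = P(i -> P):
  [9/10, -1/5, -3/20] . (a_Q, a_R, a_S) = 9/20
  [-1/20, 19/20, -7/20] . (a_Q, a_R, a_S) = 1/5
  [-3/20, -1/10, 19/20] . (a_Q, a_R, a_S) = 1/5

Solving yields:
  a_Q = 3791/5909
  a_R = 2208/5909
  a_S = 2075/5909

Starting state is S, so the absorption probability is a_S = 2075/5909.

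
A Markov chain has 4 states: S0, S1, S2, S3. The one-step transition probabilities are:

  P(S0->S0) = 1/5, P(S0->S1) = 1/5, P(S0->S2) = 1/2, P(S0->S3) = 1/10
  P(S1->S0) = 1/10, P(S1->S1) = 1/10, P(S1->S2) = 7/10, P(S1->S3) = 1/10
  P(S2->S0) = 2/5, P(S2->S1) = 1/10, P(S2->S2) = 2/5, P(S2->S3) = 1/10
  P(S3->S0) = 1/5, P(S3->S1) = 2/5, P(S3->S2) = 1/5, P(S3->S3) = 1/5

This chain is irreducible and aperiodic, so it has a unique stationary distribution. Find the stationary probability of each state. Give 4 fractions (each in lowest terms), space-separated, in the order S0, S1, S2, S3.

Answer: 304/1107 178/1107 502/1107 1/9

Derivation:
The stationary distribution satisfies pi = pi * P, i.e.:
  pi_S0 = 1/5*pi_S0 + 1/10*pi_S1 + 2/5*pi_S2 + 1/5*pi_S3
  pi_S1 = 1/5*pi_S0 + 1/10*pi_S1 + 1/10*pi_S2 + 2/5*pi_S3
  pi_S2 = 1/2*pi_S0 + 7/10*pi_S1 + 2/5*pi_S2 + 1/5*pi_S3
  pi_S3 = 1/10*pi_S0 + 1/10*pi_S1 + 1/10*pi_S2 + 1/5*pi_S3
with normalization: pi_S0 + pi_S1 + pi_S2 + pi_S3 = 1.

Using the first 3 balance equations plus normalization, the linear system A*pi = b is:
  [-4/5, 1/10, 2/5, 1/5] . pi = 0
  [1/5, -9/10, 1/10, 2/5] . pi = 0
  [1/2, 7/10, -3/5, 1/5] . pi = 0
  [1, 1, 1, 1] . pi = 1

Solving yields:
  pi_S0 = 304/1107
  pi_S1 = 178/1107
  pi_S2 = 502/1107
  pi_S3 = 1/9

Verification (pi * P):
  304/1107*1/5 + 178/1107*1/10 + 502/1107*2/5 + 1/9*1/5 = 304/1107 = pi_S0  (ok)
  304/1107*1/5 + 178/1107*1/10 + 502/1107*1/10 + 1/9*2/5 = 178/1107 = pi_S1  (ok)
  304/1107*1/2 + 178/1107*7/10 + 502/1107*2/5 + 1/9*1/5 = 502/1107 = pi_S2  (ok)
  304/1107*1/10 + 178/1107*1/10 + 502/1107*1/10 + 1/9*1/5 = 1/9 = pi_S3  (ok)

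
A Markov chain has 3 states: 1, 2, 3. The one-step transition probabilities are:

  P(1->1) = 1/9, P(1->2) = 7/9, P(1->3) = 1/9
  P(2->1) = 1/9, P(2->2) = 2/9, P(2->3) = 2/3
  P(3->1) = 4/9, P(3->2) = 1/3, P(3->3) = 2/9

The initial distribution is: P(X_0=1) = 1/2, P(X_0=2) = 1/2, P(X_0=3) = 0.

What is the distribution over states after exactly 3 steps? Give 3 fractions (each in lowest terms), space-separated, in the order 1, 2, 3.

Answer: 62/243 589/1458 497/1458

Derivation:
Propagating the distribution step by step (d_{t+1} = d_t * P):
d_0 = (1=1/2, 2=1/2, 3=0)
  d_1[1] = 1/2*1/9 + 1/2*1/9 + 0*4/9 = 1/9
  d_1[2] = 1/2*7/9 + 1/2*2/9 + 0*1/3 = 1/2
  d_1[3] = 1/2*1/9 + 1/2*2/3 + 0*2/9 = 7/18
d_1 = (1=1/9, 2=1/2, 3=7/18)
  d_2[1] = 1/9*1/9 + 1/2*1/9 + 7/18*4/9 = 13/54
  d_2[2] = 1/9*7/9 + 1/2*2/9 + 7/18*1/3 = 53/162
  d_2[3] = 1/9*1/9 + 1/2*2/3 + 7/18*2/9 = 35/81
d_2 = (1=13/54, 2=53/162, 3=35/81)
  d_3[1] = 13/54*1/9 + 53/162*1/9 + 35/81*4/9 = 62/243
  d_3[2] = 13/54*7/9 + 53/162*2/9 + 35/81*1/3 = 589/1458
  d_3[3] = 13/54*1/9 + 53/162*2/3 + 35/81*2/9 = 497/1458
d_3 = (1=62/243, 2=589/1458, 3=497/1458)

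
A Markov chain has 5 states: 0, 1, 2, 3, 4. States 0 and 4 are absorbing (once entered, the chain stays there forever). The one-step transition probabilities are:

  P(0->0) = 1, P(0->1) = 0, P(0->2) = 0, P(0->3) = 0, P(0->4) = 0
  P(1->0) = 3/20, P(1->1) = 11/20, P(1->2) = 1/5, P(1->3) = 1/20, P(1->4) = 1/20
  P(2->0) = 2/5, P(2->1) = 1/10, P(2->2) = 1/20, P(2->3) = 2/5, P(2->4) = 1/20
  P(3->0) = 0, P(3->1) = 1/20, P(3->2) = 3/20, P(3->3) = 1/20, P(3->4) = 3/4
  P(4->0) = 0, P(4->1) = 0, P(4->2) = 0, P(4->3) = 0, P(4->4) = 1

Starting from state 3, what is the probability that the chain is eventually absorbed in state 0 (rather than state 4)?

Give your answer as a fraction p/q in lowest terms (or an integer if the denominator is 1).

Answer: 323/2824

Derivation:
Let a_i = P(absorbed in 0 | start in state i).
Boundary conditions: a_0 = 1, a_4 = 0.
For each transient state i, a_i = sum_j P(i->j) * a_j:
  a_1 = 3/20*a_0 + 11/20*a_1 + 1/5*a_2 + 1/20*a_3 + 1/20*a_4
  a_2 = 2/5*a_0 + 1/10*a_1 + 1/20*a_2 + 2/5*a_3 + 1/20*a_4
  a_3 = 0*a_0 + 1/20*a_1 + 3/20*a_2 + 1/20*a_3 + 3/4*a_4

Substituting a_0 = 1 and a_4 = 0, rearrange to (I - Q) a = r where r[i] = P(i -> 0):
  [9/20, -1/5, -1/20] . (a_1, a_2, a_3) = 3/20
  [-1/10, 19/20, -2/5] . (a_1, a_2, a_3) = 2/5
  [-1/20, -3/20, 19/20] . (a_1, a_2, a_3) = 0

Solving yields:
  a_1 = 1643/2824
  a_2 = 749/1412
  a_3 = 323/2824

Starting state is 3, so the absorption probability is a_3 = 323/2824.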